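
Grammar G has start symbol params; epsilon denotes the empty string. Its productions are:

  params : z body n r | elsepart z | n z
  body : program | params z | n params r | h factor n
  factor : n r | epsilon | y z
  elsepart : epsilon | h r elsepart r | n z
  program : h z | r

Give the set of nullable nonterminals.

Directly nullable (have an epsilon-production): factor, elsepart.
No other nonterminal has a production whose RHS symbols are all nullable.

{ elsepart, factor }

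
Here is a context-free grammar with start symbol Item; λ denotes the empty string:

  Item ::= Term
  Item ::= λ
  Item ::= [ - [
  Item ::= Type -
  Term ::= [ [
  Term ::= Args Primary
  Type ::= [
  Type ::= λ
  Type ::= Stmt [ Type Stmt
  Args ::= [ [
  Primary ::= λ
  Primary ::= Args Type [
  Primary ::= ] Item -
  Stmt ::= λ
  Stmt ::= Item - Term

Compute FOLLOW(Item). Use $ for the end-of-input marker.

{ $, - }

Item is the start symbol, so $ ∈ FOLLOW(Item).
In Primary ::= ] Item -: add FIRST(-) = { - }.
In Stmt ::= Item - Term: add FIRST(- Term) = { - }.
Union: FOLLOW(Item) = { $, - }.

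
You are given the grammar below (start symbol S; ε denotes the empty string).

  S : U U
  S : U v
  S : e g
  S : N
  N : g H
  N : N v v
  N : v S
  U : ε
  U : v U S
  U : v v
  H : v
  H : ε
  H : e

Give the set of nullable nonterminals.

Directly nullable (have an ε-production): U, H.
S : U U with every symbol nullable, so S is nullable.
No other nonterminal has a production whose RHS symbols are all nullable.

{ H, S, U }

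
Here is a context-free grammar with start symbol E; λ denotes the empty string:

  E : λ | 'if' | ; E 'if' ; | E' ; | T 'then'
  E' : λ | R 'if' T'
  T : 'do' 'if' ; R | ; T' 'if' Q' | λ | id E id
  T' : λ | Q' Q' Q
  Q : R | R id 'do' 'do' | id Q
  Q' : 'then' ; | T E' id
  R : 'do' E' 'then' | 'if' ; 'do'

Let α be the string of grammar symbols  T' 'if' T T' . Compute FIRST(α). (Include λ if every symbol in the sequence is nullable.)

Add FIRST(T')\{λ} = { 'do', 'if', 'then', ;, id }; T' is nullable, continue.
'if' is a terminal; add {'if'} and stop.

{ 'do', 'if', 'then', ;, id }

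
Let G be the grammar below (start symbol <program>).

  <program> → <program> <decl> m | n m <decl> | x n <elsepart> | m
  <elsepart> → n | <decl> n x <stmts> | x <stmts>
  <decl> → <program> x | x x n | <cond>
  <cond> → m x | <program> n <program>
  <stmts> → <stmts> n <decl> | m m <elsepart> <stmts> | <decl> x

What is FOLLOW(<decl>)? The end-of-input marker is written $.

{ $, m, n, x }

In <program> → <program> <decl> m: add FIRST(m) = { m }.
In <program> → n m <decl>: <decl> is at the end, add FOLLOW(<program>) = { $, m, n, x }.
In <elsepart> → <decl> n x <stmts>: add FIRST(n x <stmts>) = { n }.
In <stmts> → <stmts> n <decl>: <decl> is at the end, add FOLLOW(<stmts>) = { $, m, n, x }.
In <stmts> → <decl> x: add FIRST(x) = { x }.
Union: FOLLOW(<decl>) = { $, m, n, x }.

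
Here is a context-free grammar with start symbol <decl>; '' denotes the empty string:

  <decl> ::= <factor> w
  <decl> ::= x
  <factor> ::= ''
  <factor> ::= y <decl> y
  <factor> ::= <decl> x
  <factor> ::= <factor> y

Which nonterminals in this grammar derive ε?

{ <factor> }

Directly nullable (have an ''-production): <factor>.
No other nonterminal has a production whose RHS symbols are all nullable.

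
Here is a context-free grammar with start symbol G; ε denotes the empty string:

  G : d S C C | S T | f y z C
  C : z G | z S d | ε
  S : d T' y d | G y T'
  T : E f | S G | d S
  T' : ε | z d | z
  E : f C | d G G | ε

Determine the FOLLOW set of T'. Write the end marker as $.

{ $, d, f, y, z }

In S : d T' y d: add FIRST(y d) = { y }.
In S : G y T': T' is at the end, add FOLLOW(S) = { $, d, f, y, z }.
Union: FOLLOW(T') = { $, d, f, y, z }.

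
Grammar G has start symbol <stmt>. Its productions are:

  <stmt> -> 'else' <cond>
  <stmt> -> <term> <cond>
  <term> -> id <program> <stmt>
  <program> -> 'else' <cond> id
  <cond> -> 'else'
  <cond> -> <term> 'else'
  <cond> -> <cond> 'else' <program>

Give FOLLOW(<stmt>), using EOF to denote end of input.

<stmt> is the start symbol, so EOF ∈ FOLLOW(<stmt>).
In <term> -> id <program> <stmt>: <stmt> is at the end, add FOLLOW(<term>) = { 'else', id }.
Union: FOLLOW(<stmt>) = { EOF, 'else', id }.

{ EOF, 'else', id }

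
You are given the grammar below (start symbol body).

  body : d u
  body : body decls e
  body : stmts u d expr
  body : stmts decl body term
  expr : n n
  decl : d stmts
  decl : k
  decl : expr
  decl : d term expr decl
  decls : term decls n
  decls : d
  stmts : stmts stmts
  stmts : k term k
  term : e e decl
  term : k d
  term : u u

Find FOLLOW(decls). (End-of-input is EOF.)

{ e, n }

In body : body decls e: add FIRST(e) = { e }.
In decls : term decls n: add FIRST(n) = { n }.
Union: FOLLOW(decls) = { e, n }.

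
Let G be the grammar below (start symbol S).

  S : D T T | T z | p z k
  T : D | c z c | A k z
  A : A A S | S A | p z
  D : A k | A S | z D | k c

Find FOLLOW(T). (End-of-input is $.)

In S : D T T: add FIRST(T) = { c, k, p, z }.
In S : D T T: T is at the end, add FOLLOW(S) = { $, c, k, p, z }.
In S : T z: add FIRST(z) = { z }.
Union: FOLLOW(T) = { $, c, k, p, z }.

{ $, c, k, p, z }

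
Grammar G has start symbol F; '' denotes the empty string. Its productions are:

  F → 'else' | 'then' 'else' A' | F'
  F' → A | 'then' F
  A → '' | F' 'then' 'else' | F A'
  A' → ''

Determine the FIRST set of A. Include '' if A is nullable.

A → '' contributes ''.
From A → F' 'then' 'else': F' nullable, take FIRST(F') ∪ {'then'} = { 'else', 'then' }.
From A → F A': F, A' nullable, take FIRST(F) ∪ FIRST(A') = { 'else', 'then' }; also '' since the whole RHS is nullable.
Union: FIRST(A) = { 'else', 'then', '' }.

{ 'else', 'then', '' }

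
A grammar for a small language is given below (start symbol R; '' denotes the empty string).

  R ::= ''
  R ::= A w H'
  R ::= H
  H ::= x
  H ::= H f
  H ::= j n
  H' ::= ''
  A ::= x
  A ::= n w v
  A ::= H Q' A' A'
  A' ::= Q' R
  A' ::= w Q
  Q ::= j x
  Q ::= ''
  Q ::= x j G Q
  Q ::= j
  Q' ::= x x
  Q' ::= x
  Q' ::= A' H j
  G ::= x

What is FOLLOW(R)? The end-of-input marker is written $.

R is the start symbol, so $ ∈ FOLLOW(R).
In A' ::= Q' R: R is at the end, add FOLLOW(A') = { j, w, x }.
Union: FOLLOW(R) = { $, j, w, x }.

{ $, j, w, x }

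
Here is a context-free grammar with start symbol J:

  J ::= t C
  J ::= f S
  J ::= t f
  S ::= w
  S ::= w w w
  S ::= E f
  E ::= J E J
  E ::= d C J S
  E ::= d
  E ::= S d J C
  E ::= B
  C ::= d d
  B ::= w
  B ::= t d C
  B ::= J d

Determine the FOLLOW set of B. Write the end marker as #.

In E ::= B: B is at the end, add FOLLOW(E) = { f, t }.
Union: FOLLOW(B) = { f, t }.

{ f, t }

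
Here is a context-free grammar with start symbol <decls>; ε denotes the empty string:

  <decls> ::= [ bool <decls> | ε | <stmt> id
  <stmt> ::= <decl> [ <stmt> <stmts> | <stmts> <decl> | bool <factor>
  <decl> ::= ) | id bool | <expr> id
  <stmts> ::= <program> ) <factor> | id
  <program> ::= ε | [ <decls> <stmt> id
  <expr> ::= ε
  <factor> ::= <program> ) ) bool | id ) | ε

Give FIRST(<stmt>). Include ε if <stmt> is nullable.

From <stmt> ::= <decl> [ <stmt> <stmts>: add FIRST(<decl>) = { ), id }.
From <stmt> ::= <stmts> <decl>: add FIRST(<stmts>) = { ), [, id }.
<stmt> ::= bool <factor> contributes {bool}.
Union: FIRST(<stmt>) = { ), [, bool, id }.

{ ), [, bool, id }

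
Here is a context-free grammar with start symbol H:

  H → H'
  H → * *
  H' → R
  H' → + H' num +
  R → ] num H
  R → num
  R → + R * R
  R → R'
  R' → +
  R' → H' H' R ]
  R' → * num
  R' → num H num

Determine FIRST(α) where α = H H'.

{ *, +, ], num }

Add FIRST(H) = { *, +, ], num }; H is not nullable, stop.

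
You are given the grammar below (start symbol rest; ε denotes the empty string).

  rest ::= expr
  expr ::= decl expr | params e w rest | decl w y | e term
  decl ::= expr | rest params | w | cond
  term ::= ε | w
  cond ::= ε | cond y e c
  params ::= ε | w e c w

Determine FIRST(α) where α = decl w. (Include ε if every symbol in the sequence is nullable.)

Add FIRST(decl)\{ε} = { e, w, y }; decl is nullable, continue.
w is a terminal; add {w} and stop.

{ e, w, y }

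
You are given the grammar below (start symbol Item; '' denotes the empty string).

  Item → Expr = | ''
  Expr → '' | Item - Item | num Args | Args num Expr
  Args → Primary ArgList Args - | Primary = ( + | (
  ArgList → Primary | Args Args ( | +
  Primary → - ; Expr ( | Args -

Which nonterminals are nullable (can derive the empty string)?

Directly nullable (have an ''-production): Item, Expr.
No other nonterminal has a production whose RHS symbols are all nullable.

{ Expr, Item }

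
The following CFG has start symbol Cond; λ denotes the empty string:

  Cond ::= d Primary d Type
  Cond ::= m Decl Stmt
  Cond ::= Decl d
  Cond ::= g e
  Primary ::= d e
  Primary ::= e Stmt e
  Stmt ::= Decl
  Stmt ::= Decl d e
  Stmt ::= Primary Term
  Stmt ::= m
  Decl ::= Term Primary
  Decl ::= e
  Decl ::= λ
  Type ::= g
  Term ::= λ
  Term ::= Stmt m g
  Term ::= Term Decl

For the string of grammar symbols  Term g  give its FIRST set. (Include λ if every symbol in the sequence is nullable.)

{ d, e, g, m }

Add FIRST(Term)\{λ} = { d, e, m }; Term is nullable, continue.
g is a terminal; add {g} and stop.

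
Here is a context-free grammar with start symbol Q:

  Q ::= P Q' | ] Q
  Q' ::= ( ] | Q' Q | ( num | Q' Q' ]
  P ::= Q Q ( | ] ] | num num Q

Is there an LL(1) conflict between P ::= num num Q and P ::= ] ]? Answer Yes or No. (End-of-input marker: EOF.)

FIRST(num num Q) = { num } and FIRST(] ]) = { ] }.
The FIRST sets are disjoint and neither alternative is nullable — no conflict.

No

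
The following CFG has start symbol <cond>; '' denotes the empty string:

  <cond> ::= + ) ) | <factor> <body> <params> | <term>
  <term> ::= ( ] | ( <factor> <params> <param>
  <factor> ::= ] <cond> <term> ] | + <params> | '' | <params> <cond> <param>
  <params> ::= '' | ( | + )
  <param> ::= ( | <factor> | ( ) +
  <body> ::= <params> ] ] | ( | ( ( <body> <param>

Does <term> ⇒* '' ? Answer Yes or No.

No

Nullable nonterminals: <factor>, <param>, <params>.
No production of <term> has an RHS whose symbols are all nullable, so <term> is not nullable.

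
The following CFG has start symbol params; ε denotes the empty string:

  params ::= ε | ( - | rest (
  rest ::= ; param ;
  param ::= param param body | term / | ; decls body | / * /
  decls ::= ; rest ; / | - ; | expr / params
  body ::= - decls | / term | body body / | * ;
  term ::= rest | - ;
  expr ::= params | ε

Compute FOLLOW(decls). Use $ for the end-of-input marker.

{ *, -, /, ; }

In param ::= ; decls body: add FIRST(body) = { *, -, / }.
In body ::= - decls: decls is at the end, add FOLLOW(body) = { *, -, /, ; }.
Union: FOLLOW(decls) = { *, -, /, ; }.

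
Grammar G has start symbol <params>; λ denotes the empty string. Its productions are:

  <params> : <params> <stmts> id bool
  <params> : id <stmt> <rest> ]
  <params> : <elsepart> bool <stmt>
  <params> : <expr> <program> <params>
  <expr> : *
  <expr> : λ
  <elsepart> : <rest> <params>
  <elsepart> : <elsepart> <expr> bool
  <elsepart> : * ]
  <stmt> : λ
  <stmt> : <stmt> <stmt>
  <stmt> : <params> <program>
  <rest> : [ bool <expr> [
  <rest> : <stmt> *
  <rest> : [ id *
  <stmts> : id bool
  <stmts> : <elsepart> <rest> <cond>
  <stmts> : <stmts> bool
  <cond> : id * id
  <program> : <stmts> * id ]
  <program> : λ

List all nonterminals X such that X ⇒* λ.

Directly nullable (have an λ-production): <expr>, <stmt>, <program>.
No other nonterminal has a production whose RHS symbols are all nullable.

{ <expr>, <program>, <stmt> }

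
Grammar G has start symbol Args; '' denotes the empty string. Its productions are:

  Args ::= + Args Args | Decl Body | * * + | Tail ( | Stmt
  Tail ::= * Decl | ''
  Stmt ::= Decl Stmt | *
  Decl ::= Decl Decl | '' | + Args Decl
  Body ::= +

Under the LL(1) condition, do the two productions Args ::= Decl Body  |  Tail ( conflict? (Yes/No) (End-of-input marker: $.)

No

FIRST(Decl Body) = { + } and FIRST(Tail () = { (, * }.
The FIRST sets are disjoint and neither alternative is nullable — no conflict.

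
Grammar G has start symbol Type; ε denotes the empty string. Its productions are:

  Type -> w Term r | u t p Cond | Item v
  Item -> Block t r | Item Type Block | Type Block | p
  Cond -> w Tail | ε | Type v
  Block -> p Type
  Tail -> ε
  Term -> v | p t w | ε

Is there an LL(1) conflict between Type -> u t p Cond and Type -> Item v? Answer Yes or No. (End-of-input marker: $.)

FIRST(u t p Cond) = { u } and FIRST(Item v) = { p, u, w }.
Both contain u, so the two alternatives are not disjoint — LL(1) conflict.

Yes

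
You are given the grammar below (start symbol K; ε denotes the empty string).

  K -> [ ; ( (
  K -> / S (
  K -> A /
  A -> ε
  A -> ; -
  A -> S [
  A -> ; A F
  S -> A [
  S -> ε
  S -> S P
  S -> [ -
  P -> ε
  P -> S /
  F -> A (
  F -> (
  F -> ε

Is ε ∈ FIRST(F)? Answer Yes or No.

Yes

F has an ε-production, so F ⇒ ε.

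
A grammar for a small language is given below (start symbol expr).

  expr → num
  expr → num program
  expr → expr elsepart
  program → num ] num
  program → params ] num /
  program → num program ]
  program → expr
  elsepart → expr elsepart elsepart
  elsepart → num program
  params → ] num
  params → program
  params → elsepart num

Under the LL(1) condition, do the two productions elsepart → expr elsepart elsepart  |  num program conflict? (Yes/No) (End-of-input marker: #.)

FIRST(expr elsepart elsepart) = { num } and FIRST(num program) = { num }.
Both contain num, so the two alternatives are not disjoint — LL(1) conflict.

Yes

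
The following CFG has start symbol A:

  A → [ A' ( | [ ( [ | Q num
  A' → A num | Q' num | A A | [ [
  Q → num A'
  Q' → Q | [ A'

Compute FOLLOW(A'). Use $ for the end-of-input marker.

{ (, num }

In A → [ A' (: add FIRST(() = { ( }.
In Q → num A': A' is at the end, add FOLLOW(Q) = { num }.
In Q' → [ A': A' is at the end, add FOLLOW(Q') = { num }.
Union: FOLLOW(A') = { (, num }.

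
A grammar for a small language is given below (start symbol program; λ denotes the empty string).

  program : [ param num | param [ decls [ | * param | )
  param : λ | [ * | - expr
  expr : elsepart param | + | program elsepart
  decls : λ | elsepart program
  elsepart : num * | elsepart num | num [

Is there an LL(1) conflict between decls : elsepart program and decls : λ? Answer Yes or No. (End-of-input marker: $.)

No

FIRST(elsepart program) = { num } and FIRST(λ) = { λ }.
The second is nullable but FOLLOW(decls) = { [ } is disjoint from FIRST of the first.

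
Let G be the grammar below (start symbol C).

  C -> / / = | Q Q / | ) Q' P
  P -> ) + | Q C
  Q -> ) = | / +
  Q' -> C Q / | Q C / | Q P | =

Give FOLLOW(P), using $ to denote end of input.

{ $, ), / }

In C -> ) Q' P: P is at the end, add FOLLOW(C) = { $, ), / }.
In Q' -> Q P: P is at the end, add FOLLOW(Q') = { ), / }.
Union: FOLLOW(P) = { $, ), / }.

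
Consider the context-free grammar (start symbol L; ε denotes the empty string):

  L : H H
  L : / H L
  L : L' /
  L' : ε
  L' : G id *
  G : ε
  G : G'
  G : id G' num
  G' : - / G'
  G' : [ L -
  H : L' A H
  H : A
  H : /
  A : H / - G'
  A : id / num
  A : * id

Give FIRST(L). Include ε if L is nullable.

{ *, -, /, [, id }

From L : H H: add FIRST(H) = { *, -, /, [, id }.
L : / H L contributes {/}.
From L : L' /: L' nullable, take FIRST(L') ∪ {/} = { -, /, [, id }.
Union: FIRST(L) = { *, -, /, [, id }.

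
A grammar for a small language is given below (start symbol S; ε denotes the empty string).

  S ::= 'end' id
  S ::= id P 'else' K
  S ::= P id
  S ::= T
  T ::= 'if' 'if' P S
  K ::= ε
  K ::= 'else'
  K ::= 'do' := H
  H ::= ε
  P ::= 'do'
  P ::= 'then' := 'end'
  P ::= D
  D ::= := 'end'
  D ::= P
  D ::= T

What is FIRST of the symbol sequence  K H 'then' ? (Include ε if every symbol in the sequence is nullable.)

Add FIRST(K)\{ε} = { 'do', 'else' }; K is nullable, continue.
Add FIRST(H)\{ε} = {  }; H is nullable, continue.
'then' is a terminal; add {'then'} and stop.

{ 'do', 'else', 'then' }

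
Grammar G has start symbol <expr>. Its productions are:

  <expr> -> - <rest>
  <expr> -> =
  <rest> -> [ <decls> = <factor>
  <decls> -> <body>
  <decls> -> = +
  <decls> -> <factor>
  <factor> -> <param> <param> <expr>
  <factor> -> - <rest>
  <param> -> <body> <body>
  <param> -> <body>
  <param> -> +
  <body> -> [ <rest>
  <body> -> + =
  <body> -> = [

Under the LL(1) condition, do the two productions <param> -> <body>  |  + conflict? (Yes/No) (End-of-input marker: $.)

FIRST(<body>) = { +, =, [ } and FIRST(+) = { + }.
Both contain +, so the two alternatives are not disjoint — LL(1) conflict.

Yes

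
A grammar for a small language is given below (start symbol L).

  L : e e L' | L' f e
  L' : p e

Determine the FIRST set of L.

{ e, p }

L : e e L' contributes {e}.
From L : L' f e: add FIRST(L') = { p }.
Union: FIRST(L) = { e, p }.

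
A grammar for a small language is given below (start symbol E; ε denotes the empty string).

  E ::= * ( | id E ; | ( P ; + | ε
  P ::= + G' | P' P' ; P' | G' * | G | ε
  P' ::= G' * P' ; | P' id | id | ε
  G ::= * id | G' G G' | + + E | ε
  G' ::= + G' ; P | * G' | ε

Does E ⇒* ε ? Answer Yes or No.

E has an ε-production, so E ⇒ ε.

Yes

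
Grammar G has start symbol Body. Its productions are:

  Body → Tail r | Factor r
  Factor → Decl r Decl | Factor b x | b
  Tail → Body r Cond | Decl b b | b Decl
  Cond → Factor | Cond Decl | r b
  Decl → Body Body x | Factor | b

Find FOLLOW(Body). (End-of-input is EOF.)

{ EOF, b, r, x }

Body is the start symbol, so EOF ∈ FOLLOW(Body).
In Tail → Body r Cond: add FIRST(r Cond) = { r }.
In Decl → Body Body x: add FIRST(Body x) = { b }.
In Decl → Body Body x: add FIRST(x) = { x }.
Union: FOLLOW(Body) = { EOF, b, r, x }.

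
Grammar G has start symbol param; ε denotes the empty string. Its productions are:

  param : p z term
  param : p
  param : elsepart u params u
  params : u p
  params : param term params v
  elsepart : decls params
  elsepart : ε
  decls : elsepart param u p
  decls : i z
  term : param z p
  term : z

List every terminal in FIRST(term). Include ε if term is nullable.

{ i, p, u, z }

From term : param z p: add FIRST(param) = { i, p, u }.
term : z contributes {z}.
Union: FIRST(term) = { i, p, u, z }.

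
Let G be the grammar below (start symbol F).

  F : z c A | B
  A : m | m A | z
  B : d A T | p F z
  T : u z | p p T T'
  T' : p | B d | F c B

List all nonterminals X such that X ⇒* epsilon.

{ } (none)

No nonterminal has an empty production or an RHS whose symbols are all nullable.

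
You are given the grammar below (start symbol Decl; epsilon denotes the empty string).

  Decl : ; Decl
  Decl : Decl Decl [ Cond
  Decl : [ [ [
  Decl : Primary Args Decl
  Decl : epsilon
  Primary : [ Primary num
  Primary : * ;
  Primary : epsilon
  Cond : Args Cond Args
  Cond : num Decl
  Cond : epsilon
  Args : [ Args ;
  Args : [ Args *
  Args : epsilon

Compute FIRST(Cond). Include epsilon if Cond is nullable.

{ [, num, epsilon }

From Cond : Args Cond Args: Args, Cond, Args nullable, take FIRST(Args) ∪ FIRST(Cond) ∪ FIRST(Args) = { [, num }; also epsilon since the whole RHS is nullable.
Cond : num Decl contributes {num}.
Cond : epsilon contributes epsilon.
Union: FIRST(Cond) = { [, num, epsilon }.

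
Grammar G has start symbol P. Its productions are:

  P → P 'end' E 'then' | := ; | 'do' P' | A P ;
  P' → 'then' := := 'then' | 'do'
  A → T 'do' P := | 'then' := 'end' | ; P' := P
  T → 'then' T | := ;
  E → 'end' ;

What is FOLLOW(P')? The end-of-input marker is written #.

{ #, 'do', 'end', 'then', :=, ; }

In P → 'do' P': P' is at the end, add FOLLOW(P) = { #, 'do', 'end', 'then', :=, ; }.
In A → ; P' := P: add FIRST(:= P) = { := }.
Union: FOLLOW(P') = { #, 'do', 'end', 'then', :=, ; }.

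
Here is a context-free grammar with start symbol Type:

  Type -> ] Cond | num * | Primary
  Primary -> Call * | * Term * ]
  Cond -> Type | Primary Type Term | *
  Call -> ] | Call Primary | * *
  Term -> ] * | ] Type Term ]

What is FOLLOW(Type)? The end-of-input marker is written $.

Type is the start symbol, so $ ∈ FOLLOW(Type).
In Cond -> Type: Type is at the end, add FOLLOW(Cond) = { $, ] }.
In Cond -> Primary Type Term: add FIRST(Term) = { ] }.
In Term -> ] Type Term ]: add FIRST(Term ]) = { ] }.
Union: FOLLOW(Type) = { $, ] }.

{ $, ] }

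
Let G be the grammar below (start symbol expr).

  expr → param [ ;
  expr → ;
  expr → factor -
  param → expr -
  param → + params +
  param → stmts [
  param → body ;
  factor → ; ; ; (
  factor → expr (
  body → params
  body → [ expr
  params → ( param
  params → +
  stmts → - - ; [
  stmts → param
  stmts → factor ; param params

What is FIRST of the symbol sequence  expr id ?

{ (, +, -, ;, [ }

Add FIRST(expr) = { (, +, -, ;, [ }; expr is not nullable, stop.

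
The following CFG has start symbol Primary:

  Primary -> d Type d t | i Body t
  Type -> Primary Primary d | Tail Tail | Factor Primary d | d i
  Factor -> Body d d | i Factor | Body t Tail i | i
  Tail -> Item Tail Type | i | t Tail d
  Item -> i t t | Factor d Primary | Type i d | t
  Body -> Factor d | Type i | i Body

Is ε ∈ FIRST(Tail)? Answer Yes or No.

No nonterminal in this grammar is nullable.
No production of Tail has an RHS whose symbols are all nullable, so Tail is not nullable.

No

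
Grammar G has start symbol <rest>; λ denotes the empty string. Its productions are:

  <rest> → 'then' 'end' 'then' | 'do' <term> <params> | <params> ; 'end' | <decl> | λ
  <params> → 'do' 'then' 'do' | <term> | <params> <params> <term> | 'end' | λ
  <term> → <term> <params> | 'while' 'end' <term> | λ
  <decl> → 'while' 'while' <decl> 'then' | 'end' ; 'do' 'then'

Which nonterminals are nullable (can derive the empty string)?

Directly nullable (have an λ-production): <rest>, <params>, <term>.
No other nonterminal has a production whose RHS symbols are all nullable.

{ <params>, <rest>, <term> }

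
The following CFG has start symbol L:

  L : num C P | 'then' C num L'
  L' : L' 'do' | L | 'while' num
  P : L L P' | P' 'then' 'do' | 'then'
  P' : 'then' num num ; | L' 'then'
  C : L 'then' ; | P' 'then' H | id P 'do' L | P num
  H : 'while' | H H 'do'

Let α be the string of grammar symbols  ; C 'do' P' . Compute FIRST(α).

; is a terminal; add {;} and stop.

{ ; }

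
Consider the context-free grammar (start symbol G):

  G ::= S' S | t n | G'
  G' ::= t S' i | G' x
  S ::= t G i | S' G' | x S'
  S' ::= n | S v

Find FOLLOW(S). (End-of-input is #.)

In G ::= S' S: S is at the end, add FOLLOW(G) = { #, i }.
In S' ::= S v: add FIRST(v) = { v }.
Union: FOLLOW(S) = { #, i, v }.

{ #, i, v }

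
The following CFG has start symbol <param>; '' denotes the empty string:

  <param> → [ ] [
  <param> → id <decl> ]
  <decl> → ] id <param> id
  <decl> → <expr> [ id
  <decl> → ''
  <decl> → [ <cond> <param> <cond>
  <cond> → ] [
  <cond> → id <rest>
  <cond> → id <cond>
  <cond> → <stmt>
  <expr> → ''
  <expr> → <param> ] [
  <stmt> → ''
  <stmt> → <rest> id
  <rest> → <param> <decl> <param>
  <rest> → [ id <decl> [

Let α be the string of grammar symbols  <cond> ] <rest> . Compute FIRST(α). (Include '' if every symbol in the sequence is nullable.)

Add FIRST(<cond>)\{''} = { [, ], id }; <cond> is nullable, continue.
] is a terminal; add {]} and stop.

{ [, ], id }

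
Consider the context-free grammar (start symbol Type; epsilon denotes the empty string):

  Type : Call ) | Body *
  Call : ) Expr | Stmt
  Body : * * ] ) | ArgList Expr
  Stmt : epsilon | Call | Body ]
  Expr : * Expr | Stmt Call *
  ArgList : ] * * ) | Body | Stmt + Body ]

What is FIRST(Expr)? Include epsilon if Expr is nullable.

Expr : * Expr contributes {*}.
From Expr : Stmt Call *: Stmt, Call nullable, take FIRST(Stmt) ∪ FIRST(Call) ∪ {*} = { ), *, +, ] }.
Union: FIRST(Expr) = { ), *, +, ] }.

{ ), *, +, ] }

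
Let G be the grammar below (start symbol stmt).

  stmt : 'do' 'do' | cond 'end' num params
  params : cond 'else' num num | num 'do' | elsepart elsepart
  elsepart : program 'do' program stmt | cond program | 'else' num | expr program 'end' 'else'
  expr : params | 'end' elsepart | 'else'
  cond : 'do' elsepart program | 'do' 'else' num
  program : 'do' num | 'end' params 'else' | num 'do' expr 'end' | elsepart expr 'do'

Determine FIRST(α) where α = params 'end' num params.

{ 'do', 'else', 'end', num }

Add FIRST(params) = { 'do', 'else', 'end', num }; params is not nullable, stop.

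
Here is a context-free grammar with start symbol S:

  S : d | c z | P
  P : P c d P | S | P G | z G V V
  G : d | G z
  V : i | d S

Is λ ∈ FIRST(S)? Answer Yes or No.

No nonterminal in this grammar is nullable.
No production of S has an RHS whose symbols are all nullable, so S is not nullable.

No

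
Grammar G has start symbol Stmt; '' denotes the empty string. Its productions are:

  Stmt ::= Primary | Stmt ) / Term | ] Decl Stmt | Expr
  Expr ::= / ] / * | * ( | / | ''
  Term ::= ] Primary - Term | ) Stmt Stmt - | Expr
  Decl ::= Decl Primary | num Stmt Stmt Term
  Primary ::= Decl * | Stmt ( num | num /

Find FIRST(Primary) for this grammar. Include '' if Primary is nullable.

From Primary ::= Decl *: add FIRST(Decl) = { num }.
From Primary ::= Stmt ( num: Stmt nullable, take FIRST(Stmt) ∪ {(} = { (, ), *, /, ], num }.
Primary ::= num / contributes {num}.
Union: FIRST(Primary) = { (, ), *, /, ], num }.

{ (, ), *, /, ], num }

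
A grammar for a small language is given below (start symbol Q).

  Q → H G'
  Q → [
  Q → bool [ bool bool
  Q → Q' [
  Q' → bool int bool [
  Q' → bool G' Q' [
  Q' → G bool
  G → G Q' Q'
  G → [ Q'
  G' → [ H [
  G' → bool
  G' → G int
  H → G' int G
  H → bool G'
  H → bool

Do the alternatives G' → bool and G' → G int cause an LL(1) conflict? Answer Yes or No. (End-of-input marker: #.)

FIRST(bool) = { bool } and FIRST(G int) = { [ }.
The FIRST sets are disjoint and neither alternative is nullable — no conflict.

No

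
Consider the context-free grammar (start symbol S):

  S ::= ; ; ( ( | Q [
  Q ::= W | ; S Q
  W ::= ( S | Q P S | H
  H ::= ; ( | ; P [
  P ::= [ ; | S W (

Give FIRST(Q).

{ (, ; }

From Q ::= W: add FIRST(W) = { (, ; }.
Q ::= ; S Q contributes {;}.
Union: FIRST(Q) = { (, ; }.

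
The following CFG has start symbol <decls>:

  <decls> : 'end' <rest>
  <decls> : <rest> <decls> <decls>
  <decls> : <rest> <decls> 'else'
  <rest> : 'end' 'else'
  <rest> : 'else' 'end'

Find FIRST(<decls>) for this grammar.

{ 'else', 'end' }

<decls> : 'end' <rest> contributes {'end'}.
From <decls> : <rest> <decls> <decls>: add FIRST(<rest>) = { 'else', 'end' }.
From <decls> : <rest> <decls> 'else': add FIRST(<rest>) = { 'else', 'end' }.
Union: FIRST(<decls>) = { 'else', 'end' }.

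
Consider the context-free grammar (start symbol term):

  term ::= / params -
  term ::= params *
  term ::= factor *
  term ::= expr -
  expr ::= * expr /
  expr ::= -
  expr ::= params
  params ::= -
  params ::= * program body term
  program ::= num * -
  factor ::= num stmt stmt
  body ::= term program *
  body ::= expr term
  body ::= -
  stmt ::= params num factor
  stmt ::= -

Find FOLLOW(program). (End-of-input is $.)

{ *, -, /, num }

In params ::= * program body term: add FIRST(body term) = { *, -, /, num }.
In body ::= term program *: add FIRST(*) = { * }.
Union: FOLLOW(program) = { *, -, /, num }.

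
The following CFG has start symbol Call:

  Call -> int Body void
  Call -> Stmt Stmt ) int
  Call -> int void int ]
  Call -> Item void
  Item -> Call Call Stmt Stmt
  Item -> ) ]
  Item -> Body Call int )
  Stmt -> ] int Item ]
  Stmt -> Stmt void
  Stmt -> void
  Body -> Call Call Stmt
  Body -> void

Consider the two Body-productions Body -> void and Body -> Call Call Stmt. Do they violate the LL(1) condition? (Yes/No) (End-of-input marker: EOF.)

Yes

FIRST(void) = { void } and FIRST(Call Call Stmt) = { ), ], int, void }.
Both contain void, so the two alternatives are not disjoint — LL(1) conflict.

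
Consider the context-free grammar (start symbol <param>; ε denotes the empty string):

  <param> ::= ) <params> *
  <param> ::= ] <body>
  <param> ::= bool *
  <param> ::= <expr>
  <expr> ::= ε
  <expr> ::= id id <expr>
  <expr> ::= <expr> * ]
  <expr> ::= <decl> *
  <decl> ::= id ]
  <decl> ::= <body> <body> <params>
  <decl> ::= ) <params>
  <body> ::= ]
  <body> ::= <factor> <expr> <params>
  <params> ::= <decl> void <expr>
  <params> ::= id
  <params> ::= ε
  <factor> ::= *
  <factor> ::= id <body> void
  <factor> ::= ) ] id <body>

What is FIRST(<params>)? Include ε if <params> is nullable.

{ ), *, ], id, ε }

From <params> ::= <decl> void <expr>: add FIRST(<decl>) = { ), *, ], id }.
<params> ::= id contributes {id}.
<params> ::= ε contributes ε.
Union: FIRST(<params>) = { ), *, ], id, ε }.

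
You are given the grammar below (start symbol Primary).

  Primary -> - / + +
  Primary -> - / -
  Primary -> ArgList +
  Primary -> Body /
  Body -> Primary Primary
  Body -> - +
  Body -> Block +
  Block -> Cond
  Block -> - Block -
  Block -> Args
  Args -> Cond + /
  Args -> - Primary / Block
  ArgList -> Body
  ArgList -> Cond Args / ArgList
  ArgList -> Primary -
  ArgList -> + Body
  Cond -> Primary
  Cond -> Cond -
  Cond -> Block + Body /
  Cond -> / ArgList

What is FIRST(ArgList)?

{ +, -, / }

From ArgList -> Body: add FIRST(Body) = { +, -, / }.
From ArgList -> Cond Args / ArgList: add FIRST(Cond) = { +, -, / }.
From ArgList -> Primary -: add FIRST(Primary) = { +, -, / }.
ArgList -> + Body contributes {+}.
Union: FIRST(ArgList) = { +, -, / }.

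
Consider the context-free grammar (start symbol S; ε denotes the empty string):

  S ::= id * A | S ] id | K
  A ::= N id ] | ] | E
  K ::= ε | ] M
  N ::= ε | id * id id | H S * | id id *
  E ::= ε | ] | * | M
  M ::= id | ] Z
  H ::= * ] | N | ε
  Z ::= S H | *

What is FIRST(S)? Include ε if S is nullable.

{ ], id, ε }

S ::= id * A contributes {id}.
From S ::= S ] id: S nullable, take FIRST(S) ∪ {]} = { ], id }.
From S ::= K: add FIRST(K) = { ], ε } (including ε since K is nullable).
Union: FIRST(S) = { ], id, ε }.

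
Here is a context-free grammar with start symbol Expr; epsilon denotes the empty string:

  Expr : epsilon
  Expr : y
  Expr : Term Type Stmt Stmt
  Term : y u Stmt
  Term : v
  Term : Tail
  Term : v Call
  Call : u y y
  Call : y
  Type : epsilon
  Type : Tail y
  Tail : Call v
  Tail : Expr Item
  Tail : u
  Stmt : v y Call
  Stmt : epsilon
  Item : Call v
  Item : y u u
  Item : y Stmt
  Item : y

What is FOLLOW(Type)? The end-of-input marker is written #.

{ #, u, v, y }

In Expr : Term Type Stmt Stmt: add FIRST(Stmt Stmt)\{epsilon} = { v }.
  Since Stmt Stmt is nullable, also add FOLLOW(Expr) = { #, u, y }.
Union: FOLLOW(Type) = { #, u, v, y }.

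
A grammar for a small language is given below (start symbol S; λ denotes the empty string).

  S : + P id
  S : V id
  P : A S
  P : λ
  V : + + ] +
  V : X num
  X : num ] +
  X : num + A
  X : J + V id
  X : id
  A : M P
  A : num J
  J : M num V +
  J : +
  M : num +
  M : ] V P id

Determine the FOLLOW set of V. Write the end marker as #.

{ +, ], id, num }

In S : V id: add FIRST(id) = { id }.
In X : J + V id: add FIRST(id) = { id }.
In J : M num V +: add FIRST(+) = { + }.
In M : ] V P id: add FIRST(P id) = { ], id, num }.
Union: FOLLOW(V) = { +, ], id, num }.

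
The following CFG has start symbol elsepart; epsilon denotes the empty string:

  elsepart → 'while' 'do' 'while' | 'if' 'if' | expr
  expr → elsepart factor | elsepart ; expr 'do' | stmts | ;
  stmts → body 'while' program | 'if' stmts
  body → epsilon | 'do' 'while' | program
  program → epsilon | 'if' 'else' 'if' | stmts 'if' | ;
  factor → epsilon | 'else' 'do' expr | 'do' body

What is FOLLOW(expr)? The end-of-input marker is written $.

In elsepart → expr: expr is at the end, add FOLLOW(elsepart) = { $, 'do', 'else', ; }.
In expr → elsepart ; expr 'do': add FIRST('do') = { 'do' }.
In factor → 'else' 'do' expr: expr is at the end, add FOLLOW(factor) = { $, 'do', 'else', ; }.
Union: FOLLOW(expr) = { $, 'do', 'else', ; }.

{ $, 'do', 'else', ; }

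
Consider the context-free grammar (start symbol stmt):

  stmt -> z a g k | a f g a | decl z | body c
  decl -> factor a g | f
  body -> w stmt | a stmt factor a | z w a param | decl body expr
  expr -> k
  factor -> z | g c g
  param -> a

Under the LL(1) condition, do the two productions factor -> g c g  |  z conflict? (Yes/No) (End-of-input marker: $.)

FIRST(g c g) = { g } and FIRST(z) = { z }.
The FIRST sets are disjoint and neither alternative is nullable — no conflict.

No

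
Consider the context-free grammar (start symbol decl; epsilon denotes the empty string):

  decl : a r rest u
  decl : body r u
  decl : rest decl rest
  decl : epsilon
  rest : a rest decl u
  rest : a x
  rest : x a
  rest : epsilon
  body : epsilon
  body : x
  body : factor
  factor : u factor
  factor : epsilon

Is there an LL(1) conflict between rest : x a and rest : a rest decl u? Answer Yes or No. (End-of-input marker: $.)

FIRST(x a) = { x } and FIRST(a rest decl u) = { a }.
The FIRST sets are disjoint and neither alternative is nullable — no conflict.

No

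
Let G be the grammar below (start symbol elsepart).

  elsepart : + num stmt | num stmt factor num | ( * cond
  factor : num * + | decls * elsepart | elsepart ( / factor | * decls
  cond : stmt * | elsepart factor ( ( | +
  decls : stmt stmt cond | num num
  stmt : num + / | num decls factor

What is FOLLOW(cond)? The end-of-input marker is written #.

In elsepart : ( * cond: cond is at the end, add FOLLOW(elsepart) = { #, (, *, +, num }.
In decls : stmt stmt cond: cond is at the end, add FOLLOW(decls) = { #, (, *, +, num }.
Union: FOLLOW(cond) = { #, (, *, +, num }.

{ #, (, *, +, num }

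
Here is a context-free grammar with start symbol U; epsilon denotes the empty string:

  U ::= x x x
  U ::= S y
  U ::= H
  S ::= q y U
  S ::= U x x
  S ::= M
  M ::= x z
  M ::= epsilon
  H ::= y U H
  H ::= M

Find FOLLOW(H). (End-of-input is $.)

In U ::= H: H is at the end, add FOLLOW(U) = { $, x, y }.
In H ::= y U H: H is at the end, add FOLLOW(H) = { $, x, y }.
Union: FOLLOW(H) = { $, x, y }.

{ $, x, y }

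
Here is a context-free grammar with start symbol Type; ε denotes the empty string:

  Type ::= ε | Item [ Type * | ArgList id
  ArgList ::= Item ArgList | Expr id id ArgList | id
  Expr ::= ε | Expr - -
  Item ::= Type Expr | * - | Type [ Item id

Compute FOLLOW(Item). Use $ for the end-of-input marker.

{ *, -, [, id }

In Type ::= Item [ Type *: add FIRST([ Type *) = { [ }.
In ArgList ::= Item ArgList: add FIRST(ArgList) = { *, -, [, id }.
In Item ::= Type [ Item id: add FIRST(id) = { id }.
Union: FOLLOW(Item) = { *, -, [, id }.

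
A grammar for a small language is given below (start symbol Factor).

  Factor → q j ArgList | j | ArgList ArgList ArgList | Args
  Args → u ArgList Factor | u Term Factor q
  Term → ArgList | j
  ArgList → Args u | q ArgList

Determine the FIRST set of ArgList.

From ArgList → Args u: add FIRST(Args) = { u }.
ArgList → q ArgList contributes {q}.
Union: FIRST(ArgList) = { q, u }.

{ q, u }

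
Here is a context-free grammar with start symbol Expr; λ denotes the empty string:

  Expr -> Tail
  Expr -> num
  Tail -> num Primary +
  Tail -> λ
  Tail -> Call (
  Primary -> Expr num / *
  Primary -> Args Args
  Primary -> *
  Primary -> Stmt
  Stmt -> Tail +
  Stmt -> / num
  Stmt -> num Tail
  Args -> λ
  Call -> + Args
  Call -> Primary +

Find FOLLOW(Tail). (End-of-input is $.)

In Expr -> Tail: Tail is at the end, add FOLLOW(Expr) = { $, num }.
In Stmt -> Tail +: add FIRST(+) = { + }.
In Stmt -> num Tail: Tail is at the end, add FOLLOW(Stmt) = { + }.
Union: FOLLOW(Tail) = { $, +, num }.

{ $, +, num }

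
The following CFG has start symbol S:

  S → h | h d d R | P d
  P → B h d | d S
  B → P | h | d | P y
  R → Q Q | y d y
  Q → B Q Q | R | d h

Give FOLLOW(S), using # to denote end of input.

{ #, d, h, y }

S is the start symbol, so # ∈ FOLLOW(S).
In P → d S: S is at the end, add FOLLOW(P) = { d, h, y }.
Union: FOLLOW(S) = { #, d, h, y }.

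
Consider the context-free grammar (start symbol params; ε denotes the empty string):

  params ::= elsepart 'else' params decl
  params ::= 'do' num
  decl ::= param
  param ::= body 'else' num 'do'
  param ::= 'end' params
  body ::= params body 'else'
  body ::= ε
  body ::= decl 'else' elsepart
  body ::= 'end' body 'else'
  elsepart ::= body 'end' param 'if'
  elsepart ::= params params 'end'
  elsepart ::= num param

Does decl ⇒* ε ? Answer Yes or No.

No

Nullable nonterminals: body.
No production of decl has an RHS whose symbols are all nullable, so decl is not nullable.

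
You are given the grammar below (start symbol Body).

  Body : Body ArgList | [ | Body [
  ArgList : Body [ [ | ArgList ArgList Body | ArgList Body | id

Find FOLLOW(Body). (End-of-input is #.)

{ #, [, id }

Body is the start symbol, so # ∈ FOLLOW(Body).
In Body : Body ArgList: add FIRST(ArgList) = { [, id }.
In Body : Body [: add FIRST([) = { [ }.
In ArgList : Body [ [: add FIRST([ [) = { [ }.
In ArgList : ArgList ArgList Body: Body is at the end, add FOLLOW(ArgList) = { #, [, id }.
In ArgList : ArgList Body: Body is at the end, add FOLLOW(ArgList) = { #, [, id }.
Union: FOLLOW(Body) = { #, [, id }.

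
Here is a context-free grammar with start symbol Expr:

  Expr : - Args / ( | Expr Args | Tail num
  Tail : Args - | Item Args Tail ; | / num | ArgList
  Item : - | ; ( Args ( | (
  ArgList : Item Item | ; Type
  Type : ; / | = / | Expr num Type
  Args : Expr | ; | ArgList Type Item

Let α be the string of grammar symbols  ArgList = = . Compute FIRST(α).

Add FIRST(ArgList) = { (, -, ; }; ArgList is not nullable, stop.

{ (, -, ; }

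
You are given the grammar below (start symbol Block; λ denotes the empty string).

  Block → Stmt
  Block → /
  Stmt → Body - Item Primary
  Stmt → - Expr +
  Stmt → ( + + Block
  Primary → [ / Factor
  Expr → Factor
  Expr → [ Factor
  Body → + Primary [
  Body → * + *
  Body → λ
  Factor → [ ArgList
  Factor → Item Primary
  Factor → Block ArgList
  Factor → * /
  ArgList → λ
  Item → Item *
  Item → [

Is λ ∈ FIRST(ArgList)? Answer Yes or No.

ArgList has an λ-production, so ArgList ⇒ λ.

Yes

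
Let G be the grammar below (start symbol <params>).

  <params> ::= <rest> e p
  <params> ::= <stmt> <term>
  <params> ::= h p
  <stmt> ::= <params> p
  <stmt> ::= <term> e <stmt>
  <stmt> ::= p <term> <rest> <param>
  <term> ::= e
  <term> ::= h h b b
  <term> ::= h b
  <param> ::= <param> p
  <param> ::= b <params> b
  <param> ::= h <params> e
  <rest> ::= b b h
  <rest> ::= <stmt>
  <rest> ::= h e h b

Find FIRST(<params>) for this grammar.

{ b, e, h, p }

From <params> ::= <rest> e p: add FIRST(<rest>) = { b, e, h, p }.
From <params> ::= <stmt> <term>: add FIRST(<stmt>) = { b, e, h, p }.
<params> ::= h p contributes {h}.
Union: FIRST(<params>) = { b, e, h, p }.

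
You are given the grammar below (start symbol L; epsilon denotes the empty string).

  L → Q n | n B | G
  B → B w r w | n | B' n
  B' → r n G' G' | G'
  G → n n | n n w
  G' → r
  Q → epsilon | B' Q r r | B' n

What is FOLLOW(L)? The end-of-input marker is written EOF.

L is the start symbol, so EOF ∈ FOLLOW(L).
Union: FOLLOW(L) = { EOF }.

{ EOF }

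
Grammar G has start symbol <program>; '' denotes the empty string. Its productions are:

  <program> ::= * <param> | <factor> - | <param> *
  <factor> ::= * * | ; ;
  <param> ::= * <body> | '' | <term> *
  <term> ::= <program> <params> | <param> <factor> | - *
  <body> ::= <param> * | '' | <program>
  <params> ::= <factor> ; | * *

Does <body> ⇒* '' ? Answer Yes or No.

Yes

<body> has an ''-production, so <body> ⇒ ''.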